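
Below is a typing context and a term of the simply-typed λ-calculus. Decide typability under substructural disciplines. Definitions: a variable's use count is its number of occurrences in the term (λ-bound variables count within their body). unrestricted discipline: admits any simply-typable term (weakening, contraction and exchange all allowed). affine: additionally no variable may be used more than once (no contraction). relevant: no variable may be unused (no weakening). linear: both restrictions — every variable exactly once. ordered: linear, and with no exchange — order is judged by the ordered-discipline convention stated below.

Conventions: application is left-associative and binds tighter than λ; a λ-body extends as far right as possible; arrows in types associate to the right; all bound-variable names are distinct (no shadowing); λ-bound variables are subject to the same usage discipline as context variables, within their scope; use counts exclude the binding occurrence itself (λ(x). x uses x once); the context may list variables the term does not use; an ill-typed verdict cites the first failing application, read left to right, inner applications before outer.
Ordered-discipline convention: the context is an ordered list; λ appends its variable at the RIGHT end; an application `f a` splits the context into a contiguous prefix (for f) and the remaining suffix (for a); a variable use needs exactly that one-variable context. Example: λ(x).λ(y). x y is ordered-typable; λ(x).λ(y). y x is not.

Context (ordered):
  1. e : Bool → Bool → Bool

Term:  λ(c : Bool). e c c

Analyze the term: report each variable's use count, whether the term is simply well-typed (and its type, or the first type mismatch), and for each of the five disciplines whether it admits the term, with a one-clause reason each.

use counts: e ×1, c (λ-bound) ×2
uses in reading order: e, c, c
typing: well-typed at Bool → Bool
ordered: ✗, uses contraction: c ×2
linear: ✗, uses contraction: c ×2
affine: ✗, uses contraction: c ×2
relevant: ✓, e, c: all used, weakening unneeded
unrestricted: ✓, simply typable at Bool → Bool; W, C, E all held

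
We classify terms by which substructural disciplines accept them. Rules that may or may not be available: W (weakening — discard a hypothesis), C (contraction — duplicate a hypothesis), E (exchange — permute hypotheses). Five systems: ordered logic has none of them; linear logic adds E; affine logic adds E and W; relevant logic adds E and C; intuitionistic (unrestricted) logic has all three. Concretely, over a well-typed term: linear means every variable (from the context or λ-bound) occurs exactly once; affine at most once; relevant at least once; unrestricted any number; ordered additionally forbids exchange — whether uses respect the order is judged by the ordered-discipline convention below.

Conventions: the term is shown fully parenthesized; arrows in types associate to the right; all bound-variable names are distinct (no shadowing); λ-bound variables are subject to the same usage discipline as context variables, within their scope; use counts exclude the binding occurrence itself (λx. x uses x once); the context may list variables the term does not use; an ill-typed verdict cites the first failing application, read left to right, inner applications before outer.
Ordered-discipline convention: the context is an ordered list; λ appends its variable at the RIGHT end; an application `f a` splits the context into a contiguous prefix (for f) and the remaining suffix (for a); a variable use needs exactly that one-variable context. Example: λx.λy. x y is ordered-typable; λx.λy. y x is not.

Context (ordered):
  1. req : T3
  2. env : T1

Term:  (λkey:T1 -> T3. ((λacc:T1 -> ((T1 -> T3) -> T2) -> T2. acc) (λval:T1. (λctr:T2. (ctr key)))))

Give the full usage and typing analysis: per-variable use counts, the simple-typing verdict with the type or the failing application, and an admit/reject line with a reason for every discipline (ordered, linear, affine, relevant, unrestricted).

counts: req: 0, env: 0, key [bound]: 1, acc [bound]: 1, val [bound]: 0, ctr [bound]: 1
left-to-right use order: acc, ctr, key
typing: ill-typed: can't apply a value of type T2
ordered: ✗ — a type mismatch blocks all five
linear: ✗ — the type mismatch rejects it
affine: ✗ — not simply typable
relevant: ✗ — fails simple typing
unrestricted: ✗ — a type mismatch blocks all five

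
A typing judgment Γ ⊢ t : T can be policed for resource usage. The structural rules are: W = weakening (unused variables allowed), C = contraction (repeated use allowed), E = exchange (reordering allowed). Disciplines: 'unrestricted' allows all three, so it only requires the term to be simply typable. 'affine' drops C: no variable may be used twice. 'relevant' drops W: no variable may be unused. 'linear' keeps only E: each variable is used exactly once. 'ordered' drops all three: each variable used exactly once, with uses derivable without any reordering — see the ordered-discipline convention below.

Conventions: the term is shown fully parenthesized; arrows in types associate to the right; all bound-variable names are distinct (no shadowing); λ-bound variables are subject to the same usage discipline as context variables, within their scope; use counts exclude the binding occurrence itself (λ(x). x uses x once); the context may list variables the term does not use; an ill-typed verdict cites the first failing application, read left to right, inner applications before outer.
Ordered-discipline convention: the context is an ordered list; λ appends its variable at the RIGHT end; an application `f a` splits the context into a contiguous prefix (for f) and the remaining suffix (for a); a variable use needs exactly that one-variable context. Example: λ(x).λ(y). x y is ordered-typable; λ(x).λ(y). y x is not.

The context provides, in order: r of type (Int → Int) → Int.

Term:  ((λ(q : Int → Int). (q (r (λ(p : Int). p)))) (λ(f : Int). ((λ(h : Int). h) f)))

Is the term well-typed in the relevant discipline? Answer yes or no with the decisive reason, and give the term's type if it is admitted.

yes — at least one use each (r, q, p, f, h); term : Int
variable uses: r: 1; q (λ-bound): 1; p (λ-bound): 1; f (λ-bound): 1; h (λ-bound): 1
left-to-right use order: q, r, p, h, f
typing: well-typed — term : Int
all disciplines: ordered ✗, linear ✓, affine ✓, relevant ✓, unrestricted ✓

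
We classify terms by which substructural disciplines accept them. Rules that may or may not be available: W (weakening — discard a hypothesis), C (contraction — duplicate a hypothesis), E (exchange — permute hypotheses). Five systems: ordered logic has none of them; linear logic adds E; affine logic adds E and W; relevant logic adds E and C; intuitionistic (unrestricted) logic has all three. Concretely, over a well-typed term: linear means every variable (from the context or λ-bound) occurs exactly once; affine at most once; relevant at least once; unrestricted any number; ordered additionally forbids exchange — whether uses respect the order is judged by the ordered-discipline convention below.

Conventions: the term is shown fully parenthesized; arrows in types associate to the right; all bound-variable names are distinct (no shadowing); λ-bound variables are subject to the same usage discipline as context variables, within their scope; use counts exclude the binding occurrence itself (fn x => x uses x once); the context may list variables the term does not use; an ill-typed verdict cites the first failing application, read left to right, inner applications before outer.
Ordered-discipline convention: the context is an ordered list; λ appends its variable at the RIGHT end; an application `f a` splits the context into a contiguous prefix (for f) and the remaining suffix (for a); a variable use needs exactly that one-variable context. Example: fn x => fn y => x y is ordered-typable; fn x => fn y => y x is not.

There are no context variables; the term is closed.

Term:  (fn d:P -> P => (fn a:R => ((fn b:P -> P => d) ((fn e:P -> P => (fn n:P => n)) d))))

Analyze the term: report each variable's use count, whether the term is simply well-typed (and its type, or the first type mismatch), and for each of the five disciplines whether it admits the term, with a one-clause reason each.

counts: d (bound) ×2, a (bound) ×0, b (bound) ×0, e (bound) ×0, n (bound) ×1
order of uses: d, n, d
typing: well-typed at (P -> P) -> R -> P -> P
ordered ✗ (repeated use of d ×2; unused: a, b, e — weakening required)
linear ✗ (repeated use of d ×2; unused: a, b, e — weakening required)
affine ✗ (repeated use of d ×2)
relevant ✗ (unused: a, b, e — weakening required)
unrestricted ✓ (type-checks ((P -> P) -> R -> P -> P) and nothing is barred)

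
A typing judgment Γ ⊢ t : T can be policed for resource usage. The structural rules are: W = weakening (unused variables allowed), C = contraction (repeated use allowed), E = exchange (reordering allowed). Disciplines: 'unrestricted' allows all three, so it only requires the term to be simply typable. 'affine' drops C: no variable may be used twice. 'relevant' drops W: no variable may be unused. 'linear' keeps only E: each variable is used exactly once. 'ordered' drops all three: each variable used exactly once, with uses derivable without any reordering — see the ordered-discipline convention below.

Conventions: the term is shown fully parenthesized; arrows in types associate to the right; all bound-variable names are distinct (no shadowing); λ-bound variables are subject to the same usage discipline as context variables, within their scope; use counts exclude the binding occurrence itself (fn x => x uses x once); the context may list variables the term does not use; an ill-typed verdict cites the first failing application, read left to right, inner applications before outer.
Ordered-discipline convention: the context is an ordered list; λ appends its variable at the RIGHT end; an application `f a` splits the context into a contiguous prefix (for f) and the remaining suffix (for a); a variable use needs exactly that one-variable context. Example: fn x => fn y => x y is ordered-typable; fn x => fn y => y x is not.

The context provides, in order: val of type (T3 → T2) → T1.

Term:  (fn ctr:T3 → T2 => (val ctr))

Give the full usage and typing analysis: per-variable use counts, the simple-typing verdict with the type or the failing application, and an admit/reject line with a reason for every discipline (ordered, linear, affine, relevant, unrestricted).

use counts: val: 1×; ctr (bound): 1×
order of uses: val, ctr
typing: well-typed at (T3 → T2) → T1
ordered ✓ (one use each (val, ctr); ordered split holds)
linear ✓ (val, ctr: one use apiece)
affine ✓ (val, ctr: no repeats, contraction unneeded)
relevant ✓ (every one of val, ctr appears)
unrestricted ✓ (simply typable at (T3 → T2) → T1; W, C, E all held)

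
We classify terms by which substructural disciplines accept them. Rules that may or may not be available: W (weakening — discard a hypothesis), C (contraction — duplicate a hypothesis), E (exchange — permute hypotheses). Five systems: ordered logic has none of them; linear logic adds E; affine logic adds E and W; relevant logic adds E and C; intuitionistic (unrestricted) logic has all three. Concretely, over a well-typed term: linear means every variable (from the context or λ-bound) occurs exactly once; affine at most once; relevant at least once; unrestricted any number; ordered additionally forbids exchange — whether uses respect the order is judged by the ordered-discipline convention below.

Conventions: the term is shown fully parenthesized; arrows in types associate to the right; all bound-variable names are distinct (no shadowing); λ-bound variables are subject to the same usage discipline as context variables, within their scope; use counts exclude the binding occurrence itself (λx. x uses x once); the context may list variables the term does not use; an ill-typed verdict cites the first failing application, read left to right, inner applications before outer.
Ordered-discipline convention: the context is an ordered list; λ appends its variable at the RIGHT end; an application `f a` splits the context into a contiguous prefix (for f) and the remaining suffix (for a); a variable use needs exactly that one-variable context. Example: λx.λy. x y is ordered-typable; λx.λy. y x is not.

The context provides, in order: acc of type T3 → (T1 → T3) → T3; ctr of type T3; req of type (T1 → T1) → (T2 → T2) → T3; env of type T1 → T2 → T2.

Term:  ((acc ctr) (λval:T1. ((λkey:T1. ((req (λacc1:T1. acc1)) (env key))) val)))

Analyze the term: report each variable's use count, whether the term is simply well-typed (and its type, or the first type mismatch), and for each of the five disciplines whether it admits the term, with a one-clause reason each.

counts: acc=1, ctr=1, req=1, env=1, val (λ-bound)=1, key (λ-bound)=1, acc1 (λ-bound)=1
left-to-right use order: acc, ctr, req, acc1, env, key, val
typing: well-typed — term : T3
ordered ✓ (single-use (acc, ctr, req, env, val, key, acc1), ordered derivation ok)
linear ✓ (acc, ctr, req, env, val, key, acc1: one use apiece)
affine ✓ (acc, ctr, req, env, val, key, acc1: no repeats, contraction unneeded)
relevant ✓ (acc, ctr, req, env, val, key, acc1: all used, weakening unneeded)
unrestricted ✓ (well-typed at T3; no restrictions here)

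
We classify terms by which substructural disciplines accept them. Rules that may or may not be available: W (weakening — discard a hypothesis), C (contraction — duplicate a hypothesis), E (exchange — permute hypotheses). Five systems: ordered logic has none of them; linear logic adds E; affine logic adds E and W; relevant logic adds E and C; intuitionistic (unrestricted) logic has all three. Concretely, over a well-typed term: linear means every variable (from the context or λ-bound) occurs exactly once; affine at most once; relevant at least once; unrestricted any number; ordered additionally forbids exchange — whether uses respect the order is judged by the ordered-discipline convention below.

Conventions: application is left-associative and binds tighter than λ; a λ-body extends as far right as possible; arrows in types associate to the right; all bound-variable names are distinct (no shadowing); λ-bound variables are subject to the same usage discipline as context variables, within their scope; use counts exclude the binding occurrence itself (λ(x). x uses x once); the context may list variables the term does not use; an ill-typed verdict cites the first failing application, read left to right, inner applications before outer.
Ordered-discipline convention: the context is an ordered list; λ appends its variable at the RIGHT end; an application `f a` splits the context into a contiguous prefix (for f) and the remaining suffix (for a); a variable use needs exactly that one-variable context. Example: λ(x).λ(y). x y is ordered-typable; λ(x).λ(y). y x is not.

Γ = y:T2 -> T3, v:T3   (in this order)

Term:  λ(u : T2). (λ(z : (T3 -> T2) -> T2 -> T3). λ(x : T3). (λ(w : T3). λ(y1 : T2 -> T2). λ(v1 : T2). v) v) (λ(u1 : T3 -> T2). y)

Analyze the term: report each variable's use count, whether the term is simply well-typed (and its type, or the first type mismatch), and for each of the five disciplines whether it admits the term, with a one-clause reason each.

variable uses: y: 1×; v: 2×; u (λ-bound): 0×; z (λ-bound): 0×; x (λ-bound): 0×; w (λ-bound): 0×; y1 (λ-bound): 0×; v1 (λ-bound): 0×; u1 (λ-bound): 0×
uses in reading order: v, v, y
typing: well-typed at T2 -> T3 -> (T2 -> T2) -> T2 -> T3
ordered: ✗ — v ×2 used more than once (contraction); needs weakening: u, z, x, w, y1, v1, u1 unused
linear: ✗ — v ×2 used more than once (contraction); needs weakening: u, z, x, w, y1, v1, u1 unused
affine: ✗ — v ×2 used more than once (contraction)
relevant: ✗ — needs weakening: u, z, x, w, y1, v1, u1 unused
unrestricted: ✓ — typability at T2 -> T3 -> (T2 -> T2) -> T2 -> T3 is all that's needed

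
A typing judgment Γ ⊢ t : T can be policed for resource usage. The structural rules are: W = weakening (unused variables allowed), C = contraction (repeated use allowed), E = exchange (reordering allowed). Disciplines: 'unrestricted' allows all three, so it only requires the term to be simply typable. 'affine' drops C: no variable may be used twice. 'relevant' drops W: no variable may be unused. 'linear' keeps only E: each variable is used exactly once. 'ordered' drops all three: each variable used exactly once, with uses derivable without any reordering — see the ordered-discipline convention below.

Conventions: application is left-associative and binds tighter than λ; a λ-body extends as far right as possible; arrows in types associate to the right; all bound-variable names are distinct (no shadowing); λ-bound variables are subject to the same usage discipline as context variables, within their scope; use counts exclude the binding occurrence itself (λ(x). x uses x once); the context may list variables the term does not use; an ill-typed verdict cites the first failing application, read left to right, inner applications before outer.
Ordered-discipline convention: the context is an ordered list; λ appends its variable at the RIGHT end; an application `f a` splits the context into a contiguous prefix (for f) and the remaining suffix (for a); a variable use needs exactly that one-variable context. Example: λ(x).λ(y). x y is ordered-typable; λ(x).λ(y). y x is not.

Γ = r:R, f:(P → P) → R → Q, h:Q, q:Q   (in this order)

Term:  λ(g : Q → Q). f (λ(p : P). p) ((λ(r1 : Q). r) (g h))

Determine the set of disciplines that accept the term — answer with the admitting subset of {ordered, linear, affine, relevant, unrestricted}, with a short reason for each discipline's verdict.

admitted by: affine, unrestricted
use counts: r: 1; f: 1; h: 1; q: 0; g (λ-bound): 1; p (λ-bound): 1; r1 (λ-bound): 0
order of uses: f, p, r, g, h
typing: well-typed at (Q → Q) → Q
ordered ✗ (unused: q, r1 — weakening required)
linear ✗ (unused: q, r1 — weakening required)
affine ✓ (r, f, h, q, g, p, r1: no repeats, contraction unneeded)
relevant ✗ (unused: q, r1 — weakening required)
unrestricted ✓ (simply typable at (Q → Q) → Q; W, C, E all held)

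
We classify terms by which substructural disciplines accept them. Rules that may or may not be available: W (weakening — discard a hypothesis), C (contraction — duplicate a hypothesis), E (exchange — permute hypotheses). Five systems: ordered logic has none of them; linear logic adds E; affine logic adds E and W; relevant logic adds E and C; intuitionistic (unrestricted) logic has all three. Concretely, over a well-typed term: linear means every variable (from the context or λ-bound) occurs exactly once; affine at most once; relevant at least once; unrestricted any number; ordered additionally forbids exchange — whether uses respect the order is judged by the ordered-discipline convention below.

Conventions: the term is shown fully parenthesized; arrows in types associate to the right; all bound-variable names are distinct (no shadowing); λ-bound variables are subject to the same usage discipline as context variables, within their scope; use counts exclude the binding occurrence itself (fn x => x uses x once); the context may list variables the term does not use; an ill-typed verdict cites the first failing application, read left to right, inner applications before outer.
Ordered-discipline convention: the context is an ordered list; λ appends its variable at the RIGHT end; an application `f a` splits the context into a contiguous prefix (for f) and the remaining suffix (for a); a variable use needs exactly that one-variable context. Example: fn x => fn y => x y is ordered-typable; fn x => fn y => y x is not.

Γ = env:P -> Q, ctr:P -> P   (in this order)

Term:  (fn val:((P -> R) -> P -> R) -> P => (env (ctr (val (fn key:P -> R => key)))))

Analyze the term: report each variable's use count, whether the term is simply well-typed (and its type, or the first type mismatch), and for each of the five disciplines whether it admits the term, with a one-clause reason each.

counts: env: 1×, ctr: 1×, val [bound]: 1×, key [bound]: 1×
uses in reading order: env, ctr, val, key
typing: well-typed at (((P -> R) -> P -> R) -> P) -> Q
ordered: ✓ — env, ctr, val, key once each; derivable with no W/C/E
linear: ✓ — env, ctr, val, key: one use apiece
affine: ✓ — at most one use each (env, ctr, val, key)
relevant: ✓ — every one of env, ctr, val, key appears
unrestricted: ✓ — typability at (((P -> R) -> P -> R) -> P) -> Q is all that's needed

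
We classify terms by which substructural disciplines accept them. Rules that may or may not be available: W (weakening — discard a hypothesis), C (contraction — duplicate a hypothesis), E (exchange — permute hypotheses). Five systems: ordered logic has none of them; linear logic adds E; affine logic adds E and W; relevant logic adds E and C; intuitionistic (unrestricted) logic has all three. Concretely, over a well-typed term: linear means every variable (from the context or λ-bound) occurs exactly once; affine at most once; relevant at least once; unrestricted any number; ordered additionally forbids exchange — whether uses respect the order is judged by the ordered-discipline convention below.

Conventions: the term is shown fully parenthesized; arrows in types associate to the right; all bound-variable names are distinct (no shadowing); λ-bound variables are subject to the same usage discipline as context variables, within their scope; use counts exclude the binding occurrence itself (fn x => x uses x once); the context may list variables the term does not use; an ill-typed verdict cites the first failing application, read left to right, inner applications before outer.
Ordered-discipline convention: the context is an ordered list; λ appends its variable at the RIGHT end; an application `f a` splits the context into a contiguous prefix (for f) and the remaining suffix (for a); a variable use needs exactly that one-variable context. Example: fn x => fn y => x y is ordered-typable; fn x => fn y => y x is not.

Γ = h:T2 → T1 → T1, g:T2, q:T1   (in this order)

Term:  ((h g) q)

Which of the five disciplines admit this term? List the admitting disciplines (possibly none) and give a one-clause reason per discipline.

accepted by: ordered, linear, affine, relevant, unrestricted
use counts: h: 1, g: 1, q: 1
order of uses: h, g, q
typing: the term checks, with type T1
ordered ✓ (one use each (h, g, q); ordered split holds)
linear ✓ (h, g, q: one use apiece)
affine ✓ (h, g, q: no repeats, contraction unneeded)
relevant ✓ (h, g, q: all used, weakening unneeded)
unrestricted ✓ (typability at T1 is all that's needed)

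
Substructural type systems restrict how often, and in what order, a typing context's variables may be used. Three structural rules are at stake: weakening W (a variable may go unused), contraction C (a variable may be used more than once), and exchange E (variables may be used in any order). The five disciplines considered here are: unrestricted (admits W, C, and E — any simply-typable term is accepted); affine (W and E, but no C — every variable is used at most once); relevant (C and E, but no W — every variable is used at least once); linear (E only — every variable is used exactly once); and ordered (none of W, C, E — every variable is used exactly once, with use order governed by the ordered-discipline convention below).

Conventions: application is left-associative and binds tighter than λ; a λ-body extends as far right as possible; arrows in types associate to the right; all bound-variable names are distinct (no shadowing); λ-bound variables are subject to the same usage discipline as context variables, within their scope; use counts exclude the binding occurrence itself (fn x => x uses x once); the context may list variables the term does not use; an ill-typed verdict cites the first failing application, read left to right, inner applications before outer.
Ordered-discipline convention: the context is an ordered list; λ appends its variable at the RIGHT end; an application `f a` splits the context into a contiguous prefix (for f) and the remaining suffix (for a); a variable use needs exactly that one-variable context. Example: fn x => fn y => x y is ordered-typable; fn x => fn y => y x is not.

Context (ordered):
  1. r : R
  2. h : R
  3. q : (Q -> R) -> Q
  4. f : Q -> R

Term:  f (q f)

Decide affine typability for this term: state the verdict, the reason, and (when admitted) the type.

no — repeated use of f ×2
usage: r: 0×; h: 0×; q: 1×; f: 2×
use order (left to right): f, q, f
typing: well-typed — term : R
across the five disciplines: ordered ✗ | linear ✗ | affine ✗ | relevant ✗ | unrestricted ✓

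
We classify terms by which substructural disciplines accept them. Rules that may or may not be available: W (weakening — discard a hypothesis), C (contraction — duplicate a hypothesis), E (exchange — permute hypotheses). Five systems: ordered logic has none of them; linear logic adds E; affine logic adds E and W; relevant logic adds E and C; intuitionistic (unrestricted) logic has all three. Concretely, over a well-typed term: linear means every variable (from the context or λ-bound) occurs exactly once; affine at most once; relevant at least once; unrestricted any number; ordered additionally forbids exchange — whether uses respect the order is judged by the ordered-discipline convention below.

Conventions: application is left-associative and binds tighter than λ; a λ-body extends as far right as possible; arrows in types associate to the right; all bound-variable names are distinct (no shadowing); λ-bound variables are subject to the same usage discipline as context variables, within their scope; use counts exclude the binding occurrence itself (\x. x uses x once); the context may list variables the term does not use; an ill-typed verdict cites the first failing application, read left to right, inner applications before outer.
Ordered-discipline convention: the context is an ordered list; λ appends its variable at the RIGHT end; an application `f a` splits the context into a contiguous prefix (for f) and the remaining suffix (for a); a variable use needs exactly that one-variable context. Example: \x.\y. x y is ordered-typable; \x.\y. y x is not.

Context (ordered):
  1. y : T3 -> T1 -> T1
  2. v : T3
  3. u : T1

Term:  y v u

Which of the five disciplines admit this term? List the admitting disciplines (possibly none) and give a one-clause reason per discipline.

admitting disciplines: ordered, linear, affine, relevant, unrestricted
usage: y ×1, v ×1, u ×1
order of uses: y, v, u
typing: ✓ — T1
ordered ✓ (single-use (y, v, u), ordered derivation ok)
linear ✓ (each of y, v, u used exactly once)
affine ✓ (none of y, v, u used more than once)
relevant ✓ (at least one use each (y, v, u))
unrestricted ✓ (typability at T1 is all that's needed)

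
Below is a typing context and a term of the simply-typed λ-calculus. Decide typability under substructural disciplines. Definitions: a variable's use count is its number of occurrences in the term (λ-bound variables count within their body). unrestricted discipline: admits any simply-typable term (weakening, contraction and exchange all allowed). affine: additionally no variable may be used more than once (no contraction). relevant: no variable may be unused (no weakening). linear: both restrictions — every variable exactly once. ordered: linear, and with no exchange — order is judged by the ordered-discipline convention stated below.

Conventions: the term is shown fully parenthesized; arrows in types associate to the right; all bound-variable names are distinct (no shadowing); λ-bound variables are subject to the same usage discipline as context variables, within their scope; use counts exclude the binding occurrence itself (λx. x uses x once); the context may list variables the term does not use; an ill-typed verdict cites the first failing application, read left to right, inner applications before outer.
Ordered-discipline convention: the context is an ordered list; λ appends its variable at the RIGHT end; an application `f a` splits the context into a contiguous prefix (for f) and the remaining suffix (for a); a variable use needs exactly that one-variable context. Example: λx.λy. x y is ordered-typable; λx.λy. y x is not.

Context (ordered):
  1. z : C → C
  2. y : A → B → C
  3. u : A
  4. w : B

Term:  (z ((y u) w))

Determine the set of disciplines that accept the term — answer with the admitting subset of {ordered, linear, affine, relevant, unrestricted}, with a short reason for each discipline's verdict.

admitting disciplines: ordered, linear, affine, relevant, unrestricted
variable uses: z=1, y=1, u=1, w=1
left-to-right use order: z, y, u, w
typing: the term checks, with type C
ordered: ✓, single-use (z, y, u, w), ordered derivation ok
linear: ✓, each of z, y, u, w used exactly once
affine: ✓, z, y, u, w: no repeats, contraction unneeded
relevant: ✓, every one of z, y, u, w appears
unrestricted: ✓, typability at C is all that's needed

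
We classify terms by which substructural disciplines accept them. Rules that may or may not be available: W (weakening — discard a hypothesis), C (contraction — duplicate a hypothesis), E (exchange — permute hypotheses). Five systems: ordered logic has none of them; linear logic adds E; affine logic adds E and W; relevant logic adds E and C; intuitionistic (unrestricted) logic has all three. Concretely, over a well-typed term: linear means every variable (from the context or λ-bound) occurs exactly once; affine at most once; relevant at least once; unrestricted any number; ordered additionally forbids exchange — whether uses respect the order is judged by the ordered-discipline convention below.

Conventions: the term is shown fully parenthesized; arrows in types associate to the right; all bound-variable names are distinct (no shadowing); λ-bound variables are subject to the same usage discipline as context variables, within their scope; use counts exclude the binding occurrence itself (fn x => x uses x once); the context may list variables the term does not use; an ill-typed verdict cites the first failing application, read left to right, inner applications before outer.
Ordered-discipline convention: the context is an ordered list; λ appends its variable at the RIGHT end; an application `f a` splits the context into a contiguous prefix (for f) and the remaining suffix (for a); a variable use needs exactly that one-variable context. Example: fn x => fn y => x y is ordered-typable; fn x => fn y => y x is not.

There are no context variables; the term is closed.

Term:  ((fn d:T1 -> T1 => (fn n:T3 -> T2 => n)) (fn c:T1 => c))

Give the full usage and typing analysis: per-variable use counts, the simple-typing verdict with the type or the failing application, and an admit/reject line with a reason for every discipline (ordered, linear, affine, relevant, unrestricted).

counts: d [bound]: 0×, n [bound]: 1×, c [bound]: 1×
order of uses: n, c
typing: well-typed at (T3 -> T2) -> T3 -> T2
ordered: ✗, needs weakening: d unused
linear: ✗, needs weakening: d unused
affine: ✓, d, n, c: no repeats, contraction unneeded
relevant: ✗, needs weakening: d unused
unrestricted: ✓, well-typed at (T3 -> T2) -> T3 -> T2; no restrictions here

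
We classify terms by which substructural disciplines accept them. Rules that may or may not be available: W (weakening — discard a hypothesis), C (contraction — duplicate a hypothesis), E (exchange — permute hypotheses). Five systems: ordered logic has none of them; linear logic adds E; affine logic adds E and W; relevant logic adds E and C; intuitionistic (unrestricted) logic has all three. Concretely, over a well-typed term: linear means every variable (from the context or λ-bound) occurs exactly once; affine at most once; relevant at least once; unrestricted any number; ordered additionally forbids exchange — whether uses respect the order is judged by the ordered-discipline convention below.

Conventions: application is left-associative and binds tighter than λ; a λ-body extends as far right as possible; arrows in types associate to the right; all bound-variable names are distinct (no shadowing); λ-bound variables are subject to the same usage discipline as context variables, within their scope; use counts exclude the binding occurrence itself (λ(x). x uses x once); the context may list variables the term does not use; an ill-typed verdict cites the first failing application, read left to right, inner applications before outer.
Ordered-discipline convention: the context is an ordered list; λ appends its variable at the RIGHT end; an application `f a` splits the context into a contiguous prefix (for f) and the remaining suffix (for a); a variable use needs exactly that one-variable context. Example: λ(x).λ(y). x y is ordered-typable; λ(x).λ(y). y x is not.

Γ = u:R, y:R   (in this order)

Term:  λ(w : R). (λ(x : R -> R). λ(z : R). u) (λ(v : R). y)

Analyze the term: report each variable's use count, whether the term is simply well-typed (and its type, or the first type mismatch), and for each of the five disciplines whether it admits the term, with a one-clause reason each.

counts: u=1; y=1; w [bound]=0; x [bound]=0; z [bound]=0; v [bound]=0
uses in reading order: u, y
typing: well-typed at R -> R -> R
ordered: ✗, w, x, z, v left unused
linear: ✗, w, x, z, v left unused
affine: ✓, no duplicate uses among u, y, w, x, z, v
relevant: ✗, w, x, z, v left unused
unrestricted: ✓, simply typable at R -> R -> R; W, C, E all held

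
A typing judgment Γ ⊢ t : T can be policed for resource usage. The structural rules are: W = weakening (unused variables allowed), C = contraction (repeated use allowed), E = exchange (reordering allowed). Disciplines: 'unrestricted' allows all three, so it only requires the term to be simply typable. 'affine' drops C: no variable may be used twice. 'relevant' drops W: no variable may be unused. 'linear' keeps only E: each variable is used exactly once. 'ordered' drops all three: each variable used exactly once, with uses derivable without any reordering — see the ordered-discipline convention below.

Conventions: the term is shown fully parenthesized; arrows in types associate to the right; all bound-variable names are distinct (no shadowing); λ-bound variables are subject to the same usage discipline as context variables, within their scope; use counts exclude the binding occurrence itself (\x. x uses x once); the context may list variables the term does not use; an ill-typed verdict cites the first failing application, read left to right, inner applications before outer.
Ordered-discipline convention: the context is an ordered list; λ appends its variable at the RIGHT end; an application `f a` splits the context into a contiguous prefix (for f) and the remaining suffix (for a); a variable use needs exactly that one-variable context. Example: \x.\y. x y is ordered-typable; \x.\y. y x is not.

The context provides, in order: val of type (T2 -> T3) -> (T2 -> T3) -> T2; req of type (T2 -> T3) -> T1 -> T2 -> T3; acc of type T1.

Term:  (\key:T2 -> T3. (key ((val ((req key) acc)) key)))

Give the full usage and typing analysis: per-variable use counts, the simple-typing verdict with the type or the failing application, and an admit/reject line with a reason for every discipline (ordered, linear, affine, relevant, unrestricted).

usage: val=1, req=1, acc=1, key (λ-bound)=3
uses in reading order: key, val, req, key, acc, key
typing: ✓ — (T2 -> T3) -> T3
ordered: ✗ — uses contraction: key ×3
linear: ✗ — uses contraction: key ×3
affine: ✗ — uses contraction: key ×3
relevant: ✓ — none of val, req, acc, key goes unused
unrestricted: ✓ — type-checks ((T2 -> T3) -> T3) and nothing is barred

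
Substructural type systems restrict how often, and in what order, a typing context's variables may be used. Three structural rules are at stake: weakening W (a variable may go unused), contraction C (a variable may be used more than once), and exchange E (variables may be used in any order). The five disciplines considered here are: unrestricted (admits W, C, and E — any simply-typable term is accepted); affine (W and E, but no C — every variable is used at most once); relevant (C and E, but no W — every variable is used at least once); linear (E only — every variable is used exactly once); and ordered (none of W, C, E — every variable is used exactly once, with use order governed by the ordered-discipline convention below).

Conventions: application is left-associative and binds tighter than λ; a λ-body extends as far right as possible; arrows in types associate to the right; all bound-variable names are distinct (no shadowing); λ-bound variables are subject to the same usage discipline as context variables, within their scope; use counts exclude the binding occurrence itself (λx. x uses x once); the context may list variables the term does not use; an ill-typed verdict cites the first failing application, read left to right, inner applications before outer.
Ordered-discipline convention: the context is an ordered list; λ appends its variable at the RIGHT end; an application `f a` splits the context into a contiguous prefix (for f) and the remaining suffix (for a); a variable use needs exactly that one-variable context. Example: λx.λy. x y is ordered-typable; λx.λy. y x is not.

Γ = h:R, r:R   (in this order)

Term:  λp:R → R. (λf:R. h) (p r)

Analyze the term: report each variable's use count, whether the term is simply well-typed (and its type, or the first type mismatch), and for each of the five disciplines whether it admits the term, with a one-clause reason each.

use counts: h ×1; r ×1; p [bound] ×1; f [bound] ×0
left-to-right use order: h, p, r
typing: well-typed — term : (R → R) → R
ordered ✗ (f never used (weakening))
linear ✗ (f never used (weakening))
affine ✓ (none of h, r, p, f used more than once)
relevant ✗ (f never used (weakening))
unrestricted ✓ (type-checks ((R → R) → R) and nothing is barred)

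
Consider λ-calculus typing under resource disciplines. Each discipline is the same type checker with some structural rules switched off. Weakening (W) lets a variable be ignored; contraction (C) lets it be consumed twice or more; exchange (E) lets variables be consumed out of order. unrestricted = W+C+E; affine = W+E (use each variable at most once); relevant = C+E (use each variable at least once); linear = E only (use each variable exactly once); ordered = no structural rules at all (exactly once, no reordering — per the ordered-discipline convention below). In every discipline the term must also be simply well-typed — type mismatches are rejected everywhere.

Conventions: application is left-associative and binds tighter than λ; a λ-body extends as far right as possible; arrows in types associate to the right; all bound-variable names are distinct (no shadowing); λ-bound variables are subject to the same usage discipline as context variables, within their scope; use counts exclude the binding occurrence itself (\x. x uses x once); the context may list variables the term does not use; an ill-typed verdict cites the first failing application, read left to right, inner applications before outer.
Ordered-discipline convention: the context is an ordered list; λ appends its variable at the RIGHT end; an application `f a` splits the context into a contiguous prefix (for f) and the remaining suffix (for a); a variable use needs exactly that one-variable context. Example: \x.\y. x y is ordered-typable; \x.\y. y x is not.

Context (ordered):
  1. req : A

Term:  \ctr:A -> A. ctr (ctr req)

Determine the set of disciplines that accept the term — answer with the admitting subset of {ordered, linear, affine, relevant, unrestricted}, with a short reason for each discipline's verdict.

accepted by: relevant, unrestricted
usage: req ×1; ctr (bound) ×2
order of uses: ctr, ctr, req
typing: well-typed — term : (A -> A) -> A
ordered ✗ (ctr ×2 used more than once (contraction))
linear ✗ (ctr ×2 used more than once (contraction))
affine ✗ (ctr ×2 used more than once (contraction))
relevant ✓ (req, ctr: all used, weakening unneeded)
unrestricted ✓ (typability at (A -> A) -> A is all that's needed)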